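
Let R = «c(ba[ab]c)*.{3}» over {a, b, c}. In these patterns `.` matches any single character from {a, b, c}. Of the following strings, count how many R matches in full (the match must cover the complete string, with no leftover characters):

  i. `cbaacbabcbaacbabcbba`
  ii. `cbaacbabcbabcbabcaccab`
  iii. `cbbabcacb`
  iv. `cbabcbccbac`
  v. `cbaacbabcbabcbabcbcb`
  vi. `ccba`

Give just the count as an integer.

i → match
ii → no match
iii → no match
iv → no match
v → match
vi → match
Total matched: 3

3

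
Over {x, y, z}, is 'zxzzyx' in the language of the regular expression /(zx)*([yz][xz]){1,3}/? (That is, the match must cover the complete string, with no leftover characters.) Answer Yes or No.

Yes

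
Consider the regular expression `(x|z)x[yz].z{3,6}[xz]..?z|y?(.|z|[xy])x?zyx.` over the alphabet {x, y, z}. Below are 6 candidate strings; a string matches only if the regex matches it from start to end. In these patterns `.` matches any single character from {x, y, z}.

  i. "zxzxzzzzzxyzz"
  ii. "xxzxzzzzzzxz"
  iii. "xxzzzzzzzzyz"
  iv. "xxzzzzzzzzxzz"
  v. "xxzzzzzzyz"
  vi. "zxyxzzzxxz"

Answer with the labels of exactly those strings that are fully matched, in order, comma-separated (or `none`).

i → match
ii → match
iii → match
iv → match
v → match
vi → match

i, ii, iii, iv, v, vi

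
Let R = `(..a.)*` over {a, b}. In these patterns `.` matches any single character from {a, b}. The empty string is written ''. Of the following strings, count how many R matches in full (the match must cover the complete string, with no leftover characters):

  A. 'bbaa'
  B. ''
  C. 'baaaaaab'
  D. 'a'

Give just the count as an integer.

A. 'bbaa' → match
B. '' → match
C. 'baaaaaab' → match
D. 'a' → no match
Total matched: 3

3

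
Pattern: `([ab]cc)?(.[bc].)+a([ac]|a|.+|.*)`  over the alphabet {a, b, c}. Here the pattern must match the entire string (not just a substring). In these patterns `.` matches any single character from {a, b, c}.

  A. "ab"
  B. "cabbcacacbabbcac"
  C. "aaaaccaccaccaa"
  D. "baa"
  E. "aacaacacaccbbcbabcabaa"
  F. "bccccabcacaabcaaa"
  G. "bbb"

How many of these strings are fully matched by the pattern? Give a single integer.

0

A → no match
B → no match
C → no match
D → no match
E → no match
F → no match
G → no match
Total matched: 0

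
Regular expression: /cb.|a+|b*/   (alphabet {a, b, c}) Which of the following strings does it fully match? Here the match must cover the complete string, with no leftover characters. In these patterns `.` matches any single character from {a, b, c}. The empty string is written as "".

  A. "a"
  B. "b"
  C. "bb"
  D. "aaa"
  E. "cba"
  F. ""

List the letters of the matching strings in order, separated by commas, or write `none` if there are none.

A → match
B → match
C → match
D → match
E → match
F → match

A, B, C, D, E, F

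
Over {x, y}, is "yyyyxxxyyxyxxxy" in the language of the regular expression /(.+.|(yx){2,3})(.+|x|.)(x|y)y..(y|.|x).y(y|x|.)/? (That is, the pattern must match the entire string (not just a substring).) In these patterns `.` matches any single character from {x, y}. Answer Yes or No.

No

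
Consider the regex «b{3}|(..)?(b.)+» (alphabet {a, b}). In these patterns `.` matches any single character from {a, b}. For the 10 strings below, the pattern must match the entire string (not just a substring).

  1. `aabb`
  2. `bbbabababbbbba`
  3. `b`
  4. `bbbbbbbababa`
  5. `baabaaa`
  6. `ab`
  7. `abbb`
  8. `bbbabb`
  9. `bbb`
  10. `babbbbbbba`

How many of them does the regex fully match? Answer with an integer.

7

1 → match
2 → match
3 → no match
4 → match
5 → no match
6 → no match
7 → match
8 → match
9 → match
10 → match
Total matched: 7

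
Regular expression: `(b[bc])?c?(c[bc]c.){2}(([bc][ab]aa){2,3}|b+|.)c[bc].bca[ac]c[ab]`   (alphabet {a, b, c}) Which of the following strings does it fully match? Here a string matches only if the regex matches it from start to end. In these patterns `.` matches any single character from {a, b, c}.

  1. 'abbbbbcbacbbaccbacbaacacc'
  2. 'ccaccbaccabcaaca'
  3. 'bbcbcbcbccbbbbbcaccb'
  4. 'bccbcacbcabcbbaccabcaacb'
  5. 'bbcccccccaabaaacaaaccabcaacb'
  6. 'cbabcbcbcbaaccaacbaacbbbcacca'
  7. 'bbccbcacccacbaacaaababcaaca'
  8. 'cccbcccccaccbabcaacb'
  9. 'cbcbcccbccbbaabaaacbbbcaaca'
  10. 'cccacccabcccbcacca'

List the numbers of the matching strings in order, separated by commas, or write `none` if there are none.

10

1 → no match
2 → no match
3 → no match
4 → no match
5 → no match
6 → no match
7 → no match
8 → no match
9 → no match
10 → match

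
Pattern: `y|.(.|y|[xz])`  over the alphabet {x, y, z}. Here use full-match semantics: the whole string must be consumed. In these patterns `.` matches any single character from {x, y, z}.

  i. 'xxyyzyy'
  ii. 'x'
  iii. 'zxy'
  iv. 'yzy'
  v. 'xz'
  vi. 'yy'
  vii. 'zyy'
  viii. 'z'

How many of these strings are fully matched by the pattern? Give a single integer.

2

i. 'xxyyzyy' → no match
ii. 'x' → no match
iii. 'zxy' → no match
iv. 'yzy' → no match
v. 'xz' → match
vi. 'yy' → match
vii. 'zyy' → no match
viii. 'z' → no match
Total matched: 2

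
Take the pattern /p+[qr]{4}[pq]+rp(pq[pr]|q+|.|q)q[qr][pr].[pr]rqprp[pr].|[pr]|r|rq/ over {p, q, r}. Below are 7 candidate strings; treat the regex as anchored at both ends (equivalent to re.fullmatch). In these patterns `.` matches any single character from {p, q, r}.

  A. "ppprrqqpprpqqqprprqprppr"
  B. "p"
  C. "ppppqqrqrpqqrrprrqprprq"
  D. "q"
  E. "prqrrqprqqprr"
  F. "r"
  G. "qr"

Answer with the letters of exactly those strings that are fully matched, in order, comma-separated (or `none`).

A, B, F

A → match
B → match
C → no match
D → no match
E → no match
F → match
G → no match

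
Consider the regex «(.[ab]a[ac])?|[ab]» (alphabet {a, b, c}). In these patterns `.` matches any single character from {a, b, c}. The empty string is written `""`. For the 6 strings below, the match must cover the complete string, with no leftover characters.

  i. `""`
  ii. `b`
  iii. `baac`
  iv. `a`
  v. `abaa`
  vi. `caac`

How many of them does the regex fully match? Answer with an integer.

6

i. `""` → match
ii. `b` → match
iii. `baac` → match
iv. `a` → match
v. `abaa` → match
vi. `caac` → match
Total matched: 6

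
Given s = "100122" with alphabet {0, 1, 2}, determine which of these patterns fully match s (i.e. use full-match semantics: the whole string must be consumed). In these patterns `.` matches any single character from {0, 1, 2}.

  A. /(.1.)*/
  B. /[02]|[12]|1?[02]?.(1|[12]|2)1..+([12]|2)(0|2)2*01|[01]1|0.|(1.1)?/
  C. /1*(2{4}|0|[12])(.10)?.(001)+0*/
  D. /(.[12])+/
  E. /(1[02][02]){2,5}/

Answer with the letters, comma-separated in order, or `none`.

E

A → no match
B → no match
C → no match
D → no match
E → match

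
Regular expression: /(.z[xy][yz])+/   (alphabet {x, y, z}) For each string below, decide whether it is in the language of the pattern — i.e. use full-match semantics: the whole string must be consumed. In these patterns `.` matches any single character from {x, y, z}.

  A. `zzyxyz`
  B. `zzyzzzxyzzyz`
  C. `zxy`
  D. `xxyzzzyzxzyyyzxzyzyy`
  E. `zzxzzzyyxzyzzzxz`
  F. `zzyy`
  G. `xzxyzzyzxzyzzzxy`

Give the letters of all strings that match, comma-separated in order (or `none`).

B, E, F, G

A → no match
B → match
C → no match
D → no match
E → match
F → match
G → match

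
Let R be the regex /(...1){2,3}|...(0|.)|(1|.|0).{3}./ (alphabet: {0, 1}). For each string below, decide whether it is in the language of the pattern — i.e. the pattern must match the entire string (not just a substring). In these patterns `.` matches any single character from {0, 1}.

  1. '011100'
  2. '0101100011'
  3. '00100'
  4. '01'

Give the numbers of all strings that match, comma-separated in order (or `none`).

1. '011100' → no match
2. '0101100011' → no match
3. '00100' → match
4. '01' → no match

3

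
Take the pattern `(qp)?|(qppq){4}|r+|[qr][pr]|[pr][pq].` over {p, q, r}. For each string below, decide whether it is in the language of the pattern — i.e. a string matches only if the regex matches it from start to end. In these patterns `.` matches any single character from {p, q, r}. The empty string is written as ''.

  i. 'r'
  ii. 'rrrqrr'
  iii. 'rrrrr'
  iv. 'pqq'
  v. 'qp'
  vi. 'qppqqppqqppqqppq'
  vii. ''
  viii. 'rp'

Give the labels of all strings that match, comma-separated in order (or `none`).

i, iii, iv, v, vi, vii, viii

i. 'r' → match
ii. 'rrrqrr' → no match
iii. 'rrrrr' → match
iv. 'pqq' → match
v. 'qp' → match
vi → match
vii. '' → match
viii. 'rp' → match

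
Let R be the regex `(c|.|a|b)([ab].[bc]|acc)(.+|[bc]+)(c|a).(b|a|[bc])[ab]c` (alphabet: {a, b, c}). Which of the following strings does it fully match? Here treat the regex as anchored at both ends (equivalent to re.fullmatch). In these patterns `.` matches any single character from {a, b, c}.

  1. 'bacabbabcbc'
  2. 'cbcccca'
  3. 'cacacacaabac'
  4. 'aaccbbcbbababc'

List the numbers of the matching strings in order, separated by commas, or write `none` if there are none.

1 → no match
2 → no match — must end with 'c'
3 → no match
4 → match

4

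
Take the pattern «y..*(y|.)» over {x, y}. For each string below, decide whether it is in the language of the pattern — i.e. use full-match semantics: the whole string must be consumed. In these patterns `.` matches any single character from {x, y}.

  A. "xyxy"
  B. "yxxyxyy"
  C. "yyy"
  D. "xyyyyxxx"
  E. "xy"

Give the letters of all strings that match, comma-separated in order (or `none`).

A → no match — must start with "y"
B → match
C → match
D → no match — must start with "y"
E → no match — must start with "y"

B, C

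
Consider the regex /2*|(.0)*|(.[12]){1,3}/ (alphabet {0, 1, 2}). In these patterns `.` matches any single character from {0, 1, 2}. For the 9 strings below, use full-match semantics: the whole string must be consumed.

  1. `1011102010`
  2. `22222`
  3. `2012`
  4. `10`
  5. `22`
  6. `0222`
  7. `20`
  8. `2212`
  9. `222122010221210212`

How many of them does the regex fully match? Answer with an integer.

6

1 → no match
2 → match
3 → no match
4 → match
5 → match
6 → match
7 → match
8 → match
9 → no match
Total matched: 6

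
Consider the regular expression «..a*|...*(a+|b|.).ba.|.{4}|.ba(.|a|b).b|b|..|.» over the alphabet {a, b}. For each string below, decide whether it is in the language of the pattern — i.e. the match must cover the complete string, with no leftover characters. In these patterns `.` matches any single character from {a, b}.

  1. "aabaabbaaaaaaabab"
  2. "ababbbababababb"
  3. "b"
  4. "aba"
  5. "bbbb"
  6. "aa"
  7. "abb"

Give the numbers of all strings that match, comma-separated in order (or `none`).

1 → match
2 → no match
3. "b" → match
4. "aba" → match
5. "bbbb" → match
6. "aa" → match
7. "abb" → no match

1, 3, 4, 5, 6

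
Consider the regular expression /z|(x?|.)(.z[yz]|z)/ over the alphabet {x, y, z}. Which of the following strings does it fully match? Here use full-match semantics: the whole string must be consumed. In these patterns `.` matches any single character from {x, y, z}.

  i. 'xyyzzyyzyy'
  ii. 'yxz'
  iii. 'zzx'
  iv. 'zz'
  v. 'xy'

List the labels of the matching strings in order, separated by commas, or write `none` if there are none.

i → no match
ii → no match
iii → no match
iv → match
v → no match

iv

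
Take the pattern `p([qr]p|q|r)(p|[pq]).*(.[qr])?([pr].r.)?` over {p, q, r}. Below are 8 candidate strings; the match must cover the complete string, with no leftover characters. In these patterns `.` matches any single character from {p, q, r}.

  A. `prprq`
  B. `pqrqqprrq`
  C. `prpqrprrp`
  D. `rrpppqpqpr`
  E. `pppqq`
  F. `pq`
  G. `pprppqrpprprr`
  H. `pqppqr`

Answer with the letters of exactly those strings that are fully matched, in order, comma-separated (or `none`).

A → match
B → no match
C → match
D → no match — must start with `p`
E → no match
F → no match
G → no match
H → match

A, C, H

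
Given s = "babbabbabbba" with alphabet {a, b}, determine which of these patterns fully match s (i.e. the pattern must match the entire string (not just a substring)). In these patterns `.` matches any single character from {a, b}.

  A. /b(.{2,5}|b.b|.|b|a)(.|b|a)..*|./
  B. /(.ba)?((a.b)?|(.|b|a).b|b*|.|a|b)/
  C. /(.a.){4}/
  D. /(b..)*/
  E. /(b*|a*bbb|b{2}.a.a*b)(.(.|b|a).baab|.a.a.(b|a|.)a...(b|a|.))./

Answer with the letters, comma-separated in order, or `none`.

A, D

A → match
B → no match
C → no match
D → match
E → no match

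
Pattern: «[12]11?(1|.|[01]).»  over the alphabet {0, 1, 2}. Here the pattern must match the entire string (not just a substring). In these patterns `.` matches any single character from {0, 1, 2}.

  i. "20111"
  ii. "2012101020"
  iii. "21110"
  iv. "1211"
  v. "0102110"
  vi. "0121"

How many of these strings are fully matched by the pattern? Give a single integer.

i → no match
ii → no match
iii → match
iv → no match
v → no match
vi → no match
Total matched: 1

1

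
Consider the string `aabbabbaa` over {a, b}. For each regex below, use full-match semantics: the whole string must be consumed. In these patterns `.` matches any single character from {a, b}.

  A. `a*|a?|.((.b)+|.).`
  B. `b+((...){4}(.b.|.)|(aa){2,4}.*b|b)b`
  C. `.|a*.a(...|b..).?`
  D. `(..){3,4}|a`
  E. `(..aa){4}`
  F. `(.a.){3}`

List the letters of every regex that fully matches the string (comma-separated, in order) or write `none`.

A → no match
B → no match — must start with `b`
C → no match
D → no match
E → no match
F → match

F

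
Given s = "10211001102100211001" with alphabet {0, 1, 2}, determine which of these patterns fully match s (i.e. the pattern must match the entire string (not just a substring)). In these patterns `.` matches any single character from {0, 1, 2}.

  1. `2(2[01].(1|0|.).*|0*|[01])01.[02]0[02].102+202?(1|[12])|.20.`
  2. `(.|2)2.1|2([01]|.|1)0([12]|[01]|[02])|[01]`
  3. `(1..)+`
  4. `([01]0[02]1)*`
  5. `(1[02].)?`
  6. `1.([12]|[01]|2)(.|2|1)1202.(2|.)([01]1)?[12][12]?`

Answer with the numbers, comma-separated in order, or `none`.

4

1 → no match
2 → no match
3 → no match
4 → match
5 → no match
6 → no match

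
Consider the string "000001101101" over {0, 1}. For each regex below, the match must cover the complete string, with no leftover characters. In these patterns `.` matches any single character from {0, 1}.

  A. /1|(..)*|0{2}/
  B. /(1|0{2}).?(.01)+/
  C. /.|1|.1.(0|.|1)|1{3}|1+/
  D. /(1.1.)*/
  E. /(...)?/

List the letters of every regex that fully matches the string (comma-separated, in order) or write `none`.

A, B

A → match
B → match
C → no match
D → no match
E → no match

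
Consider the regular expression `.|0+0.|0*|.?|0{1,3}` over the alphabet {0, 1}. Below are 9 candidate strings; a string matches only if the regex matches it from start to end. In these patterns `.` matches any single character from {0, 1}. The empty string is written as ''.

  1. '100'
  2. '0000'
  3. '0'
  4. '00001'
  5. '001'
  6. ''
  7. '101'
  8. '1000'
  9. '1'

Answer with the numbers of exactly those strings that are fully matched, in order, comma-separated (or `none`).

1 → no match
2 → match
3 → match
4 → match
5 → match
6 → match
7 → no match
8 → no match
9 → match

2, 3, 4, 5, 6, 9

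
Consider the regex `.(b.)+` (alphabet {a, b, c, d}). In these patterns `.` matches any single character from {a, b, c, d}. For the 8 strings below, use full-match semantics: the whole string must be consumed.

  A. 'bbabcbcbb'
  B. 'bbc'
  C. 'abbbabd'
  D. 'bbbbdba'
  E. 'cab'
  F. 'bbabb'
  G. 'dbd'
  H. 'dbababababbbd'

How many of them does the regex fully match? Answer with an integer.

7

A. 'bbabcbcbb' → match
B. 'bbc' → match
C. 'abbbabd' → match
D. 'bbbbdba' → match
E. 'cab' → no match
F. 'bbabb' → match
G. 'dbd' → match
H → match
Total matched: 7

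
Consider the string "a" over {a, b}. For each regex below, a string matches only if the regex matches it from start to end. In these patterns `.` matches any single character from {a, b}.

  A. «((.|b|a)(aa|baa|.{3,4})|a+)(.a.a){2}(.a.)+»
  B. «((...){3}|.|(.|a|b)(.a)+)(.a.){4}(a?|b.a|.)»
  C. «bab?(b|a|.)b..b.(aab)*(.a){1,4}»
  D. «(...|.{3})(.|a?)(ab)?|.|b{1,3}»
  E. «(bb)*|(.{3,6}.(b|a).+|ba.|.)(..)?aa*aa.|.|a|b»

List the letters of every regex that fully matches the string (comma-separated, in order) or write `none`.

D, E

A → no match
B → no match
C → no match — must start with "ba"
D → match
E → match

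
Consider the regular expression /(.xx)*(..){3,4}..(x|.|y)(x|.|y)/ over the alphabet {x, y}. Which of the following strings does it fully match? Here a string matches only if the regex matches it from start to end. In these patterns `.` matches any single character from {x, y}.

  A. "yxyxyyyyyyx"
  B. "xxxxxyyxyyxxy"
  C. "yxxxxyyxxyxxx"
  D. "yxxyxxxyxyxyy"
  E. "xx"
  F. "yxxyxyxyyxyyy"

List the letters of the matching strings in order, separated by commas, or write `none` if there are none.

B, C, D, F

A → no match
B → match
C → match
D → match
E → no match
F → match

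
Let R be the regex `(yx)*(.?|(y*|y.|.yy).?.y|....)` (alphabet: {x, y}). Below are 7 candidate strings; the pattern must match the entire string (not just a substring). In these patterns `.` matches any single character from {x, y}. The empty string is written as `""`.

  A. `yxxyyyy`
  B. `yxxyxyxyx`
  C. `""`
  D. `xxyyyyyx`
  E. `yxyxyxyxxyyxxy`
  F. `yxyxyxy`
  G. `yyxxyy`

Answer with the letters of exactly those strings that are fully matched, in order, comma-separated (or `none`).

A, C, E, F

A → match
B → no match
C → match
D → no match
E → match
F → match
G → no match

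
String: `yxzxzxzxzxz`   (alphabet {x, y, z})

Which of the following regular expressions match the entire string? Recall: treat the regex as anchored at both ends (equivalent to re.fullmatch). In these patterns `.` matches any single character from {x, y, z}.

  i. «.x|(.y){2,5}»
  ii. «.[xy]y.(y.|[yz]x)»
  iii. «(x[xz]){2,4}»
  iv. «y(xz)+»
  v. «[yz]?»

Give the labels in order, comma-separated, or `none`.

i → no match
ii → no match
iii → no match — must start with `x`
iv → match
v → no match

iv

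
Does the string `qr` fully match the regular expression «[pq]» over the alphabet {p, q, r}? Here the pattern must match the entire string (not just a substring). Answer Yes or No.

No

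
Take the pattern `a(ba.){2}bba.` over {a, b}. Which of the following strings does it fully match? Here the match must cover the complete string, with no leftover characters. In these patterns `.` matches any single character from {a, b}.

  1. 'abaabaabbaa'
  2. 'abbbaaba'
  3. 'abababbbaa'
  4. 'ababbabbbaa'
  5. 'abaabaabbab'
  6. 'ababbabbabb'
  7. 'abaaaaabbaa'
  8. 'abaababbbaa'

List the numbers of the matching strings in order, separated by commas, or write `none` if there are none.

1, 4, 5, 8

1 → match
2 → no match — must start with 'aba'
3 → no match
4 → match
5 → match
6 → no match
7 → no match
8 → match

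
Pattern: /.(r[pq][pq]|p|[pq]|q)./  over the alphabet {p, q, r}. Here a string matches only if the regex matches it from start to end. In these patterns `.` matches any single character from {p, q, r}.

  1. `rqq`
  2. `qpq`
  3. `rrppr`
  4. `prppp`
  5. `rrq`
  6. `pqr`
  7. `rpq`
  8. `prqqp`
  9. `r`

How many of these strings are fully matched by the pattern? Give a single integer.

7

1. `rqq` → match
2. `qpq` → match
3. `rrppr` → match
4. `prppp` → match
5. `rrq` → no match
6. `pqr` → match
7. `rpq` → match
8. `prqqp` → match
9. `r` → no match
Total matched: 7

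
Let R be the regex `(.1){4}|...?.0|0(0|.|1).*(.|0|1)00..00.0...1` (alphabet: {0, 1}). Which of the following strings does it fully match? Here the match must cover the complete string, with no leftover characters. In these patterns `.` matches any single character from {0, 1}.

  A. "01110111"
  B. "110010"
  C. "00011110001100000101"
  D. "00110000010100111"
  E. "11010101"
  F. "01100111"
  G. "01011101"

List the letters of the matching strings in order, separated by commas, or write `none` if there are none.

A. "01110111" → match
B. "110010" → no match
C → match
D → no match
E. "11010101" → match
F. "01100111" → no match
G. "01011101" → match

A, C, E, G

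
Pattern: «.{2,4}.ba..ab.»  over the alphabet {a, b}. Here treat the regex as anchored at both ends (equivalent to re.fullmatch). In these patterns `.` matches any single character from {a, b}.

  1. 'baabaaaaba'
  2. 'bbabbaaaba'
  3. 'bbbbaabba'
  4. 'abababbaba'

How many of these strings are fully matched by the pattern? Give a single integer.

2

1 → match
2 → no match
3 → no match
4 → match
Total matched: 2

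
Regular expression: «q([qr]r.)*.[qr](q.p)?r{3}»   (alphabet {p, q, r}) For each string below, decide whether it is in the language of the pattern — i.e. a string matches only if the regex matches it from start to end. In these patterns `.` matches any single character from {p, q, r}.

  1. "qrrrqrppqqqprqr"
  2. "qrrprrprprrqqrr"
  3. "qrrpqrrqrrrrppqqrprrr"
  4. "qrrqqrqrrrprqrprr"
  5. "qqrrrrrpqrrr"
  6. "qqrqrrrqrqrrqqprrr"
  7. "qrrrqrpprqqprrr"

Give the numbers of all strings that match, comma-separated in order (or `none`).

3, 5, 6, 7

1 → no match
2 → no match
3 → match
4 → no match
5 → match
6 → match
7 → match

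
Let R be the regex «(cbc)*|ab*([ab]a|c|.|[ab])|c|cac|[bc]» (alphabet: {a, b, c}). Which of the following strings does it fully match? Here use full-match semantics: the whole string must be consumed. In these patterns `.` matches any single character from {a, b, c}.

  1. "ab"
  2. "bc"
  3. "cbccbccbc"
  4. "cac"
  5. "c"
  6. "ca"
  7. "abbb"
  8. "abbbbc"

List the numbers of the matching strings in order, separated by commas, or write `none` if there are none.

1, 3, 4, 5, 7, 8

1 → match
2 → no match
3 → match
4 → match
5 → match
6 → no match
7 → match
8 → match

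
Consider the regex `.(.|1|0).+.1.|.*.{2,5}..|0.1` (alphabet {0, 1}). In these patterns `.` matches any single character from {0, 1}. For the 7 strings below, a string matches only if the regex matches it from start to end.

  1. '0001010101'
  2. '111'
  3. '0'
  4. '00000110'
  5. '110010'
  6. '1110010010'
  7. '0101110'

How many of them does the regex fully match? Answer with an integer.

5

1 → match
2 → no match
3 → no match
4 → match
5 → match
6 → match
7 → match
Total matched: 5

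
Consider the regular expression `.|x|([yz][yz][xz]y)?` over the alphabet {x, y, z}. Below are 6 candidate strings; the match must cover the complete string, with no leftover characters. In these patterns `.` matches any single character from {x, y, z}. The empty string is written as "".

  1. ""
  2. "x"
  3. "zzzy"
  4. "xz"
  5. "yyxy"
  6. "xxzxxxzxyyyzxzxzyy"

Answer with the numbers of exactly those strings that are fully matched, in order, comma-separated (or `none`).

1, 2, 3, 5

1. "" → match
2. "x" → match
3. "zzzy" → match
4. "xz" → no match
5. "yyxy" → match
6 → no match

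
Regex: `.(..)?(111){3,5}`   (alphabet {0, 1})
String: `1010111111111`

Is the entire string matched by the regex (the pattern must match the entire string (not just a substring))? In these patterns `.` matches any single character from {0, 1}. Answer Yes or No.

No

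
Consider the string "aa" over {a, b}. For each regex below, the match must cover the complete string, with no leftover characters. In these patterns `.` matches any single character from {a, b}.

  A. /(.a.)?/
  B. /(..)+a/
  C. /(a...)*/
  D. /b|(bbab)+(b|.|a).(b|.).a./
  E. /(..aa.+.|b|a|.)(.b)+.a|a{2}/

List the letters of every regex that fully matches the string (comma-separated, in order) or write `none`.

E

A → no match
B → no match
C → no match
D → no match
E → match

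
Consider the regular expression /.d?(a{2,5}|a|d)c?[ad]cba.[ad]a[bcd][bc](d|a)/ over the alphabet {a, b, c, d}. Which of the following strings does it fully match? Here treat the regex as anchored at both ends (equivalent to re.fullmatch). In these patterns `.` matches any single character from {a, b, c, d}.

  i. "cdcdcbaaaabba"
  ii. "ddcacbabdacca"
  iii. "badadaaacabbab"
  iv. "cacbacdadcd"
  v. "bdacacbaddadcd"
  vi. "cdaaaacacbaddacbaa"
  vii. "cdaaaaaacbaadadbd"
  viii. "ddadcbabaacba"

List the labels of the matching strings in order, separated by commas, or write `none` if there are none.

i → match
ii → match
iii → no match
iv → no match
v → match
vi → no match
vii → match
viii → match

i, ii, v, vii, viii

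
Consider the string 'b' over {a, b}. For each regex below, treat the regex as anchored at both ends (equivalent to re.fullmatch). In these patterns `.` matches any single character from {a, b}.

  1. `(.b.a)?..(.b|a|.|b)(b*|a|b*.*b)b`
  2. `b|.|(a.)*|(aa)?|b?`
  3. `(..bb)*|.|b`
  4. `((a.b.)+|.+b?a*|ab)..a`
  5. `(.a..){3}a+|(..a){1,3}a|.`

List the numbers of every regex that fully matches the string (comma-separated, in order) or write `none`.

1 → no match
2 → match
3 → match
4 → no match — must end with 'a'
5 → match

2, 3, 5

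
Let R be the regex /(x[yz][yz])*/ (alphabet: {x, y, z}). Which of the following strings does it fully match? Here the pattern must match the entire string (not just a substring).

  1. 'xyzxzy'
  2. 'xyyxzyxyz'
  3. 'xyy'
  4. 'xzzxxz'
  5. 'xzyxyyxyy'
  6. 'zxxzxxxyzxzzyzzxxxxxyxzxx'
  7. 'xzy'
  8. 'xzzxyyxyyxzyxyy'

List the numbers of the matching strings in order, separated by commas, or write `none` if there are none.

1 → match
2 → match
3 → match
4 → no match
5 → match
6 → no match
7 → match
8 → match

1, 2, 3, 5, 7, 8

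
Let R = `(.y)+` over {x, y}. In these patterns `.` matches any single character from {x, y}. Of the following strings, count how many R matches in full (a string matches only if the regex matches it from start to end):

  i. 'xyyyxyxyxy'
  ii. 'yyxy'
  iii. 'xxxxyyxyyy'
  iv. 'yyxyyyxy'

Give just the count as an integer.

i → match
ii → match
iii → no match
iv → match
Total matched: 3

3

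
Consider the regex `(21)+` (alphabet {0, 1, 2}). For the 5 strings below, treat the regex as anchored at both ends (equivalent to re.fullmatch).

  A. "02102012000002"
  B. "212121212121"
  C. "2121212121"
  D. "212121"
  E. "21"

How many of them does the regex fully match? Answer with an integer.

4

A → no match — must start with "21"
B. "212121212121" → match
C. "2121212121" → match
D. "212121" → match
E. "21" → match
Total matched: 4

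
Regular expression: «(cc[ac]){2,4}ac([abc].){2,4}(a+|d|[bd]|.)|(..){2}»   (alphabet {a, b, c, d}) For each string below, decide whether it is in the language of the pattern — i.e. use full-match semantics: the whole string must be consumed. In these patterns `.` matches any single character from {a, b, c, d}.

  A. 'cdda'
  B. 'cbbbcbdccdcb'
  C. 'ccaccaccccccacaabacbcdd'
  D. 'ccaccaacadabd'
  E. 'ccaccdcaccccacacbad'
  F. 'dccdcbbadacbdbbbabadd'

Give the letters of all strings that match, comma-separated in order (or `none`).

A → match
B → no match
C → match
D → match
E → no match
F → no match

A, C, D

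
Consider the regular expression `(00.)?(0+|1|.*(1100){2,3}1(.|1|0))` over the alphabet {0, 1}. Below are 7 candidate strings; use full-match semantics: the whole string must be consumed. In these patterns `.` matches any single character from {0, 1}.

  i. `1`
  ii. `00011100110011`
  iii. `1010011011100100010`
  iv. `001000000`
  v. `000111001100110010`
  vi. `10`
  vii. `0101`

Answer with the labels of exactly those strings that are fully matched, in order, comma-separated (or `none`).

i → match
ii → match
iii → no match
iv → match
v → match
vi → no match
vii → no match

i, ii, iv, v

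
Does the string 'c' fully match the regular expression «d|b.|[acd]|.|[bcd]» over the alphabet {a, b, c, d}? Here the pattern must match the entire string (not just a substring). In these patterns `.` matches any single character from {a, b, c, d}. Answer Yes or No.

Yes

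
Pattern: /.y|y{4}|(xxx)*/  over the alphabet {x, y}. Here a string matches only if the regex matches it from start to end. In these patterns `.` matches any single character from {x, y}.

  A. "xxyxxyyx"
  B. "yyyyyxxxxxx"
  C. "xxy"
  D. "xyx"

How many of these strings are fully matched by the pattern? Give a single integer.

A → no match
B → no match
C → no match
D → no match
Total matched: 0

0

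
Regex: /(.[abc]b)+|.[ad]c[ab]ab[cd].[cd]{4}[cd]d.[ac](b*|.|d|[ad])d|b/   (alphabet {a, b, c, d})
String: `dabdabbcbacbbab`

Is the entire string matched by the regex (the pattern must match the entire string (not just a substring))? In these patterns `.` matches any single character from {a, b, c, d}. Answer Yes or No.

Yes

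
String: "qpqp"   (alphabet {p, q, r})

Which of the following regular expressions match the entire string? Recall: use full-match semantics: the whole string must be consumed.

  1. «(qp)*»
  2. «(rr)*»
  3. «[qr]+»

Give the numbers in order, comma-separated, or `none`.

1 → match
2 → no match
3 → no match

1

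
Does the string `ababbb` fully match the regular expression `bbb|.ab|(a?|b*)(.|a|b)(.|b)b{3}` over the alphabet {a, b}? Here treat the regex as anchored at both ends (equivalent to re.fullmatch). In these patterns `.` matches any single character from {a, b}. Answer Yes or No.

Yes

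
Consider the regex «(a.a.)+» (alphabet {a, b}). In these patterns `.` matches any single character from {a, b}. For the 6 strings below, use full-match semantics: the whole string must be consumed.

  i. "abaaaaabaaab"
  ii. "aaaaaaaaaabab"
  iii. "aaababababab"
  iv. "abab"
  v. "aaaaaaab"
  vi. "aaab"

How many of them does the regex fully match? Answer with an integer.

5

i → match
ii → no match
iii → match
iv → match
v → match
vi → match
Total matched: 5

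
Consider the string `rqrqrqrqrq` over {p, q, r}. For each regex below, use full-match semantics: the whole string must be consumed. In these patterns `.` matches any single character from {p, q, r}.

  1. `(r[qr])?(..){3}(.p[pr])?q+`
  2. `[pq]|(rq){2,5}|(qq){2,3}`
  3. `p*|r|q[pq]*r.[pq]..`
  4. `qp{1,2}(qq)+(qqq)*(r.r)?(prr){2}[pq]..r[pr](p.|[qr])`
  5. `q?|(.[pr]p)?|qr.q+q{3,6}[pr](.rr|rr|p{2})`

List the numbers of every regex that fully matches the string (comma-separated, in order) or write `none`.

1 → no match
2 → match
3 → no match
4 → no match — must start with `qp`
5 → no match

2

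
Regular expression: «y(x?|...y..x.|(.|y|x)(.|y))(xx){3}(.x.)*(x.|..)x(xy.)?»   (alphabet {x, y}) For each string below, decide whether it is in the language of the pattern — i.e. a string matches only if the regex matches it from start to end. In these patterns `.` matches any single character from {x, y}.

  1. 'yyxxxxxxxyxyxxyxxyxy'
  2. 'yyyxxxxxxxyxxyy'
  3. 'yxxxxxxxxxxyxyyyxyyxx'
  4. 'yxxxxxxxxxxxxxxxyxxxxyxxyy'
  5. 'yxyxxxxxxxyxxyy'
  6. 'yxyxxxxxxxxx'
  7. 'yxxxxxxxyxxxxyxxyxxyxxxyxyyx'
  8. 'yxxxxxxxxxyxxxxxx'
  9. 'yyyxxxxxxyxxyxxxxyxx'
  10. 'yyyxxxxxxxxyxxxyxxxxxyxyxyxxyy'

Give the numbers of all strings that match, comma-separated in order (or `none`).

1 → no match
2 → match
3 → no match
4 → match
5 → match
6. 'yxyxxxxxxxxx' → match
7 → no match
8 → match
9 → no match
10 → match

2, 4, 5, 6, 8, 10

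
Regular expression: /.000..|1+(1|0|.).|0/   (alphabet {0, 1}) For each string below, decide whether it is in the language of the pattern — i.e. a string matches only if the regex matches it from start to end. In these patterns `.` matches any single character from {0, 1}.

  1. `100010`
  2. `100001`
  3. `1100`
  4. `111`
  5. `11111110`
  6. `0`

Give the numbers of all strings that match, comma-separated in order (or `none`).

1, 2, 3, 4, 5, 6

1 → match
2 → match
3 → match
4 → match
5 → match
6 → match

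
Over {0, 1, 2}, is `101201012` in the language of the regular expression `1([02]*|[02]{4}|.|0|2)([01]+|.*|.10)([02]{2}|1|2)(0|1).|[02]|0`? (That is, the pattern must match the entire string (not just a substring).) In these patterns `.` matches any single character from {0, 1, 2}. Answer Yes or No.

No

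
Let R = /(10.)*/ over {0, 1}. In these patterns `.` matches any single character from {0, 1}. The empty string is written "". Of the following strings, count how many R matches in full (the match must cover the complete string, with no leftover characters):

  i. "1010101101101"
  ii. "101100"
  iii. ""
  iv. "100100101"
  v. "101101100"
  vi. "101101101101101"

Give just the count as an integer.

i → no match
ii → match
iii → match
iv → match
v → match
vi → match
Total matched: 5

5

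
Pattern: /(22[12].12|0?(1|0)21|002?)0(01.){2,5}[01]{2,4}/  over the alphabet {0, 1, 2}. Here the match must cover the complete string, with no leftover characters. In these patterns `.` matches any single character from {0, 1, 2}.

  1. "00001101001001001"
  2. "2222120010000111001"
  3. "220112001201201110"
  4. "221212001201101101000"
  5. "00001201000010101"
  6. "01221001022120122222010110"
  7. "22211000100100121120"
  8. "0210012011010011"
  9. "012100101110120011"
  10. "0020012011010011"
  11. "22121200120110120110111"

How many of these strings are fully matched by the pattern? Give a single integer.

5

1 → match
2 → no match
3 → no match
4 → match
5 → no match
6 → no match
7 → no match
8 → match
9 → no match
10 → match
11 → match
Total matched: 5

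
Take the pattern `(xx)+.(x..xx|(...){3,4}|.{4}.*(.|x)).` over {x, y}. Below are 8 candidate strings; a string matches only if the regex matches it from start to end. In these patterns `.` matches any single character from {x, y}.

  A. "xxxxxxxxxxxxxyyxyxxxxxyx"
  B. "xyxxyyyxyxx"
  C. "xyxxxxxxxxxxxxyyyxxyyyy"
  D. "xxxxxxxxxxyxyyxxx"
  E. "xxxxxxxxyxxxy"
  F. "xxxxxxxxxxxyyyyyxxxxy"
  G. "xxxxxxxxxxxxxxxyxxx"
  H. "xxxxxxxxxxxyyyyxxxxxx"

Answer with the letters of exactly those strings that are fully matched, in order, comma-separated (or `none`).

A → match
B. "xyxxyyyxyxx" → no match — must start with "xx"
C → no match — must start with "xx"
D → match
E → match
F → match
G → match
H → match

A, D, E, F, G, H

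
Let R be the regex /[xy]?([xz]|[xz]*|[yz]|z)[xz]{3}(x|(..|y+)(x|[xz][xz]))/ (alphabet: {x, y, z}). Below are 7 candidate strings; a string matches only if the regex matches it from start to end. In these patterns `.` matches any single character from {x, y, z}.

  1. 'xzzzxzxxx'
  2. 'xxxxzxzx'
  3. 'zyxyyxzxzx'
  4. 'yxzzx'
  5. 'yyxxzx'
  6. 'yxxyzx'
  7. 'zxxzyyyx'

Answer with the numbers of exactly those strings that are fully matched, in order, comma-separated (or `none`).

1, 2, 4, 5, 7

1 → match
2 → match
3 → no match
4 → match
5 → match
6 → no match
7 → match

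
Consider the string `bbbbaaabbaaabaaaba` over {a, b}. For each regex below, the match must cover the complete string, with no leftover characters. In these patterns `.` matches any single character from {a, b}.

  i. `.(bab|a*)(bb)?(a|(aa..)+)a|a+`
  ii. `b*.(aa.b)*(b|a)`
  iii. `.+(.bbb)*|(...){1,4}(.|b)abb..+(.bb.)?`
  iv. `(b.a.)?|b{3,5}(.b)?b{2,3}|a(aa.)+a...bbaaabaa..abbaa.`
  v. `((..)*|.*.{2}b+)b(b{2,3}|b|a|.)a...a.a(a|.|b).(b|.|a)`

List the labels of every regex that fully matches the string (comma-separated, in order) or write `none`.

ii, iii

i → no match
ii → match
iii → match
iv → no match
v → no match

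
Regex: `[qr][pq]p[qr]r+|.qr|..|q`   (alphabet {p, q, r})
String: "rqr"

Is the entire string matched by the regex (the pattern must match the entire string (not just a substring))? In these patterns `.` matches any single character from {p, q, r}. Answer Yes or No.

Yes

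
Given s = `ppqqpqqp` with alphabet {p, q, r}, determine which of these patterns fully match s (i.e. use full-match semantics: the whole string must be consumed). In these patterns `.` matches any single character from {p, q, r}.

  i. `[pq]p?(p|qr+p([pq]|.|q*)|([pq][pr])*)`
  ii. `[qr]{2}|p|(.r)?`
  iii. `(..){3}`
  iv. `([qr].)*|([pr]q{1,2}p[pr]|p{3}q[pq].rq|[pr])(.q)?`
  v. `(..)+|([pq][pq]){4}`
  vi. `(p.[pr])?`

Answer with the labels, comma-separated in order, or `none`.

i → no match
ii → no match
iii → no match
iv → no match
v → match
vi → no match

v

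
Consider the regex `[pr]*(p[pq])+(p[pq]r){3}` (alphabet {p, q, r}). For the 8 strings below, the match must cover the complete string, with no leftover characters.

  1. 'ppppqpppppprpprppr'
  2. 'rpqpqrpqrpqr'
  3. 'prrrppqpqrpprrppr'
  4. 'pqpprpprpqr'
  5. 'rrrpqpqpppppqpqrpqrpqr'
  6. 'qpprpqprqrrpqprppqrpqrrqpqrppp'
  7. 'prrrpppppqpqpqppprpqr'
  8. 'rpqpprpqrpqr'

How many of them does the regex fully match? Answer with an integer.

1 → match
2 → match
3 → no match
4 → match
5 → match
6 → no match — must end with 'r'
7 → no match
8 → match
Total matched: 5

5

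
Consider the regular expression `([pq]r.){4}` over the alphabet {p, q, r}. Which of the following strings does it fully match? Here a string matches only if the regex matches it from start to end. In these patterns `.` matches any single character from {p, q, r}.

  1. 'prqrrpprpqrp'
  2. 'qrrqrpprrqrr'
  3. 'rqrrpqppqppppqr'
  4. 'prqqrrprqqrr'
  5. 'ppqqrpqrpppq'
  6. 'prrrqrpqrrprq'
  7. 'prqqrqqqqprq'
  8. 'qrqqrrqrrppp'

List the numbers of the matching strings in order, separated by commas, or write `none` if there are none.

2, 4

1 → no match
2 → match
3 → no match
4 → match
5 → no match
6 → no match
7 → no match
8 → no match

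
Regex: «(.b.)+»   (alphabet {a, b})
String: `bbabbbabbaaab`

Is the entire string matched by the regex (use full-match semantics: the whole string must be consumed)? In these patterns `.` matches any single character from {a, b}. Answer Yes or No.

No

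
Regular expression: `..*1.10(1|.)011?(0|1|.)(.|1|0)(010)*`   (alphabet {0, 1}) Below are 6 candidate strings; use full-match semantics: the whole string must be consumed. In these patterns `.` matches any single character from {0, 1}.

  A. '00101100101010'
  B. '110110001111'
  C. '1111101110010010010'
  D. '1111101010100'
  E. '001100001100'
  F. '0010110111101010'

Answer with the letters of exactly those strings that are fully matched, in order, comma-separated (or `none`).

D

A → no match
B. '110110001111' → no match
C → no match
D → match
E. '001100001100' → no match
F → no match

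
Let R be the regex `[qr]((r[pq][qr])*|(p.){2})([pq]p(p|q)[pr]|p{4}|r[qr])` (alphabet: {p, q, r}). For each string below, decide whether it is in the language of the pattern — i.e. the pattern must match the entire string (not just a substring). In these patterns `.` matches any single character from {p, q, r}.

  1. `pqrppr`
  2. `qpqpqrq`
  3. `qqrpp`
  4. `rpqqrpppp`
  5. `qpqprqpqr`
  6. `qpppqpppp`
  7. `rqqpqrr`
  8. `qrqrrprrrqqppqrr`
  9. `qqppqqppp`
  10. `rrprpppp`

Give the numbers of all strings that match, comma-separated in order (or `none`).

2, 5, 6, 10

1 → no match
2 → match
3 → no match
4 → no match
5 → match
6 → match
7 → no match
8 → no match
9 → no match
10 → match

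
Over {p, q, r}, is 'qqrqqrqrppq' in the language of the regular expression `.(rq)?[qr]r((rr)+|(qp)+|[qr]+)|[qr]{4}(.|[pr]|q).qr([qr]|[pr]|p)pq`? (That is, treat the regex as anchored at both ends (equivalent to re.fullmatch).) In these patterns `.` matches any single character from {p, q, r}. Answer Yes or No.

Yes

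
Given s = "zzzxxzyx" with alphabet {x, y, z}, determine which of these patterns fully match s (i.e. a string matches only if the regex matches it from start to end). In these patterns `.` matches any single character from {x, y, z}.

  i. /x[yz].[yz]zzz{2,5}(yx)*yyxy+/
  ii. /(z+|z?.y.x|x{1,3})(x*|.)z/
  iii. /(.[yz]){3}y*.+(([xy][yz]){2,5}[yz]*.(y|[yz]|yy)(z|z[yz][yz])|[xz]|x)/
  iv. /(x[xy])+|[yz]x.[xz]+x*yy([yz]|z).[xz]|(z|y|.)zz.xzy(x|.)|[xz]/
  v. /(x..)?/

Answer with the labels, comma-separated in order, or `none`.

iv

i → no match — must start with "x"
ii → no match — must end with "z"
iii → no match
iv → match
v → no match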